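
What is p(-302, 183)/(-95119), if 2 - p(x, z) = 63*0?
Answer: -2/95119 ≈ -2.1026e-5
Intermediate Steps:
p(x, z) = 2 (p(x, z) = 2 - 63*0 = 2 - 1*0 = 2 + 0 = 2)
p(-302, 183)/(-95119) = 2/(-95119) = 2*(-1/95119) = -2/95119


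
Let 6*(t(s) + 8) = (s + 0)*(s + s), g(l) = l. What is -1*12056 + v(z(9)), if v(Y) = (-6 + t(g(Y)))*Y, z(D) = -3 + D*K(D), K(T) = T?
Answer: 145036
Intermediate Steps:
t(s) = -8 + s**2/3 (t(s) = -8 + ((s + 0)*(s + s))/6 = -8 + (s*(2*s))/6 = -8 + (2*s**2)/6 = -8 + s**2/3)
z(D) = -3 + D**2 (z(D) = -3 + D*D = -3 + D**2)
v(Y) = Y*(-14 + Y**2/3) (v(Y) = (-6 + (-8 + Y**2/3))*Y = (-14 + Y**2/3)*Y = Y*(-14 + Y**2/3))
-1*12056 + v(z(9)) = -1*12056 + (-3 + 9**2)*(-42 + (-3 + 9**2)**2)/3 = -12056 + (-3 + 81)*(-42 + (-3 + 81)**2)/3 = -12056 + (1/3)*78*(-42 + 78**2) = -12056 + (1/3)*78*(-42 + 6084) = -12056 + (1/3)*78*6042 = -12056 + 157092 = 145036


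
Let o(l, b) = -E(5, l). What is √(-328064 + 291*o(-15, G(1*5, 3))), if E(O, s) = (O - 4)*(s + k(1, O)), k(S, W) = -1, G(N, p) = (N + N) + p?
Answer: 4*I*√20213 ≈ 568.69*I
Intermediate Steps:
G(N, p) = p + 2*N (G(N, p) = 2*N + p = p + 2*N)
E(O, s) = (-1 + s)*(-4 + O) (E(O, s) = (O - 4)*(s - 1) = (-4 + O)*(-1 + s) = (-1 + s)*(-4 + O))
o(l, b) = 1 - l (o(l, b) = -(4 - 1*5 - 4*l + 5*l) = -(4 - 5 - 4*l + 5*l) = -(-1 + l) = 1 - l)
√(-328064 + 291*o(-15, G(1*5, 3))) = √(-328064 + 291*(1 - 1*(-15))) = √(-328064 + 291*(1 + 15)) = √(-328064 + 291*16) = √(-328064 + 4656) = √(-323408) = 4*I*√20213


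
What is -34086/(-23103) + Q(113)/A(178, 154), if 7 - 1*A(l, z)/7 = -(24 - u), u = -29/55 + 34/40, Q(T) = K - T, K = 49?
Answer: 25196758/21401079 ≈ 1.1774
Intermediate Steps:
Q(T) = 49 - T
u = 71/220 (u = -29*1/55 + 34*(1/40) = -29/55 + 17/20 = 71/220 ≈ 0.32273)
A(l, z) = 47243/220 (A(l, z) = 49 - (-7)*(24 - 1*71/220) = 49 - (-7)*(24 - 71/220) = 49 - (-7)*5209/220 = 49 - 7*(-5209/220) = 49 + 36463/220 = 47243/220)
-34086/(-23103) + Q(113)/A(178, 154) = -34086/(-23103) + (49 - 1*113)/(47243/220) = -34086*(-1/23103) + (49 - 113)*(220/47243) = 11362/7701 - 64*220/47243 = 11362/7701 - 14080/47243 = 25196758/21401079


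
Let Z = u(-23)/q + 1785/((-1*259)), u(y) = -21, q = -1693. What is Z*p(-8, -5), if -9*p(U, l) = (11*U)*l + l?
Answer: 20828670/62641 ≈ 332.51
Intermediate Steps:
p(U, l) = -l/9 - 11*U*l/9 (p(U, l) = -((11*U)*l + l)/9 = -(11*U*l + l)/9 = -(l + 11*U*l)/9 = -l/9 - 11*U*l/9)
Z = -430938/62641 (Z = -21/(-1693) + 1785/((-1*259)) = -21*(-1/1693) + 1785/(-259) = 21/1693 + 1785*(-1/259) = 21/1693 - 255/37 = -430938/62641 ≈ -6.8795)
Z*p(-8, -5) = -(-47882)*(-5)*(1 + 11*(-8))/62641 = -(-47882)*(-5)*(1 - 88)/62641 = -(-47882)*(-5)*(-87)/62641 = -430938/62641*(-145/3) = 20828670/62641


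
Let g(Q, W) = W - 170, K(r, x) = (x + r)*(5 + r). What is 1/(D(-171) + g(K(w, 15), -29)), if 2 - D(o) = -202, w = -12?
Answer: ⅕ ≈ 0.20000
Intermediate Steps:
K(r, x) = (5 + r)*(r + x) (K(r, x) = (r + x)*(5 + r) = (5 + r)*(r + x))
D(o) = 204 (D(o) = 2 - 1*(-202) = 2 + 202 = 204)
g(Q, W) = -170 + W
1/(D(-171) + g(K(w, 15), -29)) = 1/(204 + (-170 - 29)) = 1/(204 - 199) = 1/5 = ⅕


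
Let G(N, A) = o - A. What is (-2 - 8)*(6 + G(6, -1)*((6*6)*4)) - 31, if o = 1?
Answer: -2971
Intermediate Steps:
G(N, A) = 1 - A
(-2 - 8)*(6 + G(6, -1)*((6*6)*4)) - 31 = (-2 - 8)*(6 + (1 - 1*(-1))*((6*6)*4)) - 31 = -10*(6 + (1 + 1)*(36*4)) - 31 = -10*(6 + 2*144) - 31 = -10*(6 + 288) - 31 = -10*294 - 31 = -2940 - 31 = -2971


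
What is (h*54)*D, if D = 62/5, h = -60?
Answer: -40176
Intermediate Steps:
D = 62/5 (D = 62*(⅕) = 62/5 ≈ 12.400)
(h*54)*D = -60*54*(62/5) = -3240*62/5 = -40176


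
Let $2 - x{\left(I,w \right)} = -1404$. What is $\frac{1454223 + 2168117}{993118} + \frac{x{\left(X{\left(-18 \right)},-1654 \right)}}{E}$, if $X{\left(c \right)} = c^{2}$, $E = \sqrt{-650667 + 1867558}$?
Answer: $\frac{1811170}{496559} + \frac{1406 \sqrt{1216891}}{1216891} \approx 4.922$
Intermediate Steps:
$E = \sqrt{1216891} \approx 1103.1$
$x{\left(I,w \right)} = 1406$ ($x{\left(I,w \right)} = 2 - -1404 = 2 + 1404 = 1406$)
$\frac{1454223 + 2168117}{993118} + \frac{x{\left(X{\left(-18 \right)},-1654 \right)}}{E} = \frac{1454223 + 2168117}{993118} + \frac{1406}{\sqrt{1216891}} = 3622340 \cdot \frac{1}{993118} + 1406 \frac{\sqrt{1216891}}{1216891} = \frac{1811170}{496559} + \frac{1406 \sqrt{1216891}}{1216891}$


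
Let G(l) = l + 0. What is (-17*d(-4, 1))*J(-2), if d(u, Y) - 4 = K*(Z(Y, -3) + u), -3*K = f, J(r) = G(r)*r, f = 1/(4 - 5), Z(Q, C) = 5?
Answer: -884/3 ≈ -294.67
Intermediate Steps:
G(l) = l
f = -1 (f = 1/(-1) = -1)
J(r) = r² (J(r) = r*r = r²)
K = ⅓ (K = -⅓*(-1) = ⅓ ≈ 0.33333)
d(u, Y) = 17/3 + u/3 (d(u, Y) = 4 + (5 + u)/3 = 4 + (5/3 + u/3) = 17/3 + u/3)
(-17*d(-4, 1))*J(-2) = -17*(17/3 + (⅓)*(-4))*(-2)² = -17*(17/3 - 4/3)*4 = -17*13/3*4 = -221/3*4 = -884/3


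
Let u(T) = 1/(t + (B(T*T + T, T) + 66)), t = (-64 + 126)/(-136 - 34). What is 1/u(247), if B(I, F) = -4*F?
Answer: -78401/85 ≈ -922.36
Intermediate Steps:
t = -31/85 (t = 62/(-170) = 62*(-1/170) = -31/85 ≈ -0.36471)
u(T) = 1/(5579/85 - 4*T) (u(T) = 1/(-31/85 + (-4*T + 66)) = 1/(-31/85 + (66 - 4*T)) = 1/(5579/85 - 4*T))
1/u(247) = 1/(-85/(-5579 + 340*247)) = 1/(-85/(-5579 + 83980)) = 1/(-85/78401) = -78401/85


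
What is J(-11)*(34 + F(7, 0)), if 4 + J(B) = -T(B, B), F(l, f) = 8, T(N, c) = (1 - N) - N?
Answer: -1134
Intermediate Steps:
T(N, c) = 1 - 2*N
J(B) = -5 + 2*B (J(B) = -4 - (1 - 2*B) = -4 + (-1 + 2*B) = -5 + 2*B)
J(-11)*(34 + F(7, 0)) = (-5 + 2*(-11))*(34 + 8) = (-5 - 22)*42 = -27*42 = -1134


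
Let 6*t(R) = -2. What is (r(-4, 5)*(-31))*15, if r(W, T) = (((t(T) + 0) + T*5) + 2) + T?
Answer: -14725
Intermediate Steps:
t(R) = -1/3 (t(R) = (1/6)*(-2) = -1/3)
r(W, T) = 5/3 + 6*T (r(W, T) = (((-1/3 + 0) + T*5) + 2) + T = ((-1/3 + 5*T) + 2) + T = (5/3 + 5*T) + T = 5/3 + 6*T)
(r(-4, 5)*(-31))*15 = ((5/3 + 6*5)*(-31))*15 = ((5/3 + 30)*(-31))*15 = ((95/3)*(-31))*15 = -2945/3*15 = -14725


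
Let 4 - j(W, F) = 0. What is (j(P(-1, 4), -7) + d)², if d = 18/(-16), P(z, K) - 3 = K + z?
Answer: 529/64 ≈ 8.2656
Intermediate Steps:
P(z, K) = 3 + K + z (P(z, K) = 3 + (K + z) = 3 + K + z)
j(W, F) = 4 (j(W, F) = 4 - 1*0 = 4 + 0 = 4)
d = -9/8 (d = 18*(-1/16) = -9/8 ≈ -1.1250)
(j(P(-1, 4), -7) + d)² = (4 - 9/8)² = (23/8)² = 529/64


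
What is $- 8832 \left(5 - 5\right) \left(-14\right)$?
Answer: $0$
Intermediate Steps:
$- 8832 \left(5 - 5\right) \left(-14\right) = - 8832 \cdot 0 \left(-14\right) = \left(-8832\right) 0 = 0$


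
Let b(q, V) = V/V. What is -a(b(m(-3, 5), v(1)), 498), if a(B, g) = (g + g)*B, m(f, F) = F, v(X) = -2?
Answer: -996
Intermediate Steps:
b(q, V) = 1
a(B, g) = 2*B*g (a(B, g) = (2*g)*B = 2*B*g)
-a(b(m(-3, 5), v(1)), 498) = -2*498 = -1*996 = -996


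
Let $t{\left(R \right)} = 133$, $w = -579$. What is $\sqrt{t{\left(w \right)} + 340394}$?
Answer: $\sqrt{340527} \approx 583.55$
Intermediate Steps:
$\sqrt{t{\left(w \right)} + 340394} = \sqrt{133 + 340394} = \sqrt{340527}$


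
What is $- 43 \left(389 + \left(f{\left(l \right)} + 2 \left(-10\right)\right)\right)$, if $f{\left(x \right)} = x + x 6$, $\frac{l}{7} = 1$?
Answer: $-17974$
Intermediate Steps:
$l = 7$ ($l = 7 \cdot 1 = 7$)
$f{\left(x \right)} = 7 x$ ($f{\left(x \right)} = x + 6 x = 7 x$)
$- 43 \left(389 + \left(f{\left(l \right)} + 2 \left(-10\right)\right)\right) = - 43 \left(389 + \left(7 \cdot 7 + 2 \left(-10\right)\right)\right) = - 43 \left(389 + \left(49 - 20\right)\right) = - 43 \left(389 + 29\right) = \left(-43\right) 418 = -17974$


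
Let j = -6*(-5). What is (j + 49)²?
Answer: 6241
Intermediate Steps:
j = 30
(j + 49)² = (30 + 49)² = 79² = 6241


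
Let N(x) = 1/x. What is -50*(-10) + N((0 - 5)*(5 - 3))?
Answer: 4999/10 ≈ 499.90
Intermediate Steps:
N(x) = 1/x
-50*(-10) + N((0 - 5)*(5 - 3)) = -50*(-10) + 1/((0 - 5)*(5 - 3)) = 500 + 1/(-5*2) = 500 + 1/(-10) = 500 - ⅒ = 4999/10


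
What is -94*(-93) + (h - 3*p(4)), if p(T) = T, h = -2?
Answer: 8728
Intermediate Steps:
-94*(-93) + (h - 3*p(4)) = -94*(-93) + (-2 - 3*4) = 8742 + (-2 - 12) = 8742 - 14 = 8728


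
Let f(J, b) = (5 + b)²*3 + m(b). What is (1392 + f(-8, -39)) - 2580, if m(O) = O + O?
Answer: 2202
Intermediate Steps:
m(O) = 2*O
f(J, b) = 2*b + 3*(5 + b)² (f(J, b) = (5 + b)²*3 + 2*b = 3*(5 + b)² + 2*b = 2*b + 3*(5 + b)²)
(1392 + f(-8, -39)) - 2580 = (1392 + (2*(-39) + 3*(5 - 39)²)) - 2580 = (1392 + (-78 + 3*(-34)²)) - 2580 = (1392 + (-78 + 3*1156)) - 2580 = (1392 + (-78 + 3468)) - 2580 = (1392 + 3390) - 2580 = 4782 - 2580 = 2202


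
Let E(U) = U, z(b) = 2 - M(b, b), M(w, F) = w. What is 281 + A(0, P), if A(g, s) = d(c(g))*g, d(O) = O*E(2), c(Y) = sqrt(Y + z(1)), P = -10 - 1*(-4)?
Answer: 281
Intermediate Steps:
z(b) = 2 - b
P = -6 (P = -10 + 4 = -6)
c(Y) = sqrt(1 + Y) (c(Y) = sqrt(Y + (2 - 1*1)) = sqrt(Y + (2 - 1)) = sqrt(Y + 1) = sqrt(1 + Y))
d(O) = 2*O (d(O) = O*2 = 2*O)
A(g, s) = 2*g*sqrt(1 + g) (A(g, s) = (2*sqrt(1 + g))*g = 2*g*sqrt(1 + g))
281 + A(0, P) = 281 + 2*0*sqrt(1 + 0) = 281 + 2*0*sqrt(1) = 281 + 2*0*1 = 281 + 0 = 281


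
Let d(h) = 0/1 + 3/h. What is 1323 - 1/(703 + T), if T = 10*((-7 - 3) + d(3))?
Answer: 810998/613 ≈ 1323.0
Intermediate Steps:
d(h) = 3/h (d(h) = 0*1 + 3/h = 0 + 3/h = 3/h)
T = -90 (T = 10*((-7 - 3) + 3/3) = 10*(-10 + 3*(⅓)) = 10*(-10 + 1) = 10*(-9) = -90)
1323 - 1/(703 + T) = 1323 - 1/(703 - 90) = 1323 - 1/613 = 810998/613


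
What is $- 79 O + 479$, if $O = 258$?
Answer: $-19903$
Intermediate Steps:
$- 79 O + 479 = \left(-79\right) 258 + 479 = -20382 + 479 = -19903$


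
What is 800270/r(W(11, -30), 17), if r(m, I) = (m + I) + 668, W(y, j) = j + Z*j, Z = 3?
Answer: 160054/113 ≈ 1416.4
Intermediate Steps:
W(y, j) = 4*j (W(y, j) = j + 3*j = 4*j)
r(m, I) = 668 + I + m (r(m, I) = (I + m) + 668 = 668 + I + m)
800270/r(W(11, -30), 17) = 800270/(668 + 17 + 4*(-30)) = 800270/(668 + 17 - 120) = 800270/565 = 800270*(1/565) = 160054/113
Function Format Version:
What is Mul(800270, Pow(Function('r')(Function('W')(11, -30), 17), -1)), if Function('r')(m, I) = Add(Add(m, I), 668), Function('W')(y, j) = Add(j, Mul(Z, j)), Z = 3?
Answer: Rational(160054, 113) ≈ 1416.4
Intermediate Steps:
Function('W')(y, j) = Mul(4, j) (Function('W')(y, j) = Add(j, Mul(3, j)) = Mul(4, j))
Function('r')(m, I) = Add(668, I, m) (Function('r')(m, I) = Add(Add(I, m), 668) = Add(668, I, m))
Mul(800270, Pow(Function('r')(Function('W')(11, -30), 17), -1)) = Mul(800270, Pow(Add(668, 17, Mul(4, -30)), -1)) = Mul(800270, Pow(Add(668, 17, -120), -1)) = Mul(800270, Pow(565, -1)) = Mul(800270, Rational(1, 565)) = Rational(160054, 113)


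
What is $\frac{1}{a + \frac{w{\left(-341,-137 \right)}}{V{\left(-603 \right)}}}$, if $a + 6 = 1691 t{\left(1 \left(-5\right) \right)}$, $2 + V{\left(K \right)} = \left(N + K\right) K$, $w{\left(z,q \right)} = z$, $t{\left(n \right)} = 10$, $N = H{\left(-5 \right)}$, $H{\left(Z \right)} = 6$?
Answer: $\frac{359989}{6085253715} \approx 5.9158 \cdot 10^{-5}$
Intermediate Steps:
$N = 6$
$V{\left(K \right)} = -2 + K \left(6 + K\right)$ ($V{\left(K \right)} = -2 + \left(6 + K\right) K = -2 + K \left(6 + K\right)$)
$a = 16904$ ($a = -6 + 1691 \cdot 10 = -6 + 16910 = 16904$)
$\frac{1}{a + \frac{w{\left(-341,-137 \right)}}{V{\left(-603 \right)}}} = \frac{1}{16904 - \frac{341}{-2 + \left(-603\right)^{2} + 6 \left(-603\right)}} = \frac{1}{16904 - \frac{341}{-2 + 363609 - 3618}} = \frac{1}{16904 - \frac{341}{359989}} = \frac{1}{\frac{6085253715}{359989}} = \frac{359989}{6085253715}$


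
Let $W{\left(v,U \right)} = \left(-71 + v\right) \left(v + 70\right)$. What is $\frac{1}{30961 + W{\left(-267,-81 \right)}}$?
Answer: $\frac{1}{97547} \approx 1.0251 \cdot 10^{-5}$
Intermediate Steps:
$W{\left(v,U \right)} = \left(-71 + v\right) \left(70 + v\right)$
$\frac{1}{30961 + W{\left(-267,-81 \right)}} = \frac{1}{30961 - \left(4703 - 71289\right)} = \frac{1}{30961 + \left(-4970 + 71289 + 267\right)} = \frac{1}{30961 + 66586} = \frac{1}{97547}$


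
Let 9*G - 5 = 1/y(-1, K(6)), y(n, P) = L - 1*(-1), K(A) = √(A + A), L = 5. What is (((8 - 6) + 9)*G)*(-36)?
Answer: -682/3 ≈ -227.33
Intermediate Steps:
K(A) = √2*√A (K(A) = √(2*A) = √2*√A)
y(n, P) = 6 (y(n, P) = 5 - 1*(-1) = 5 + 1 = 6)
G = 31/54 (G = 5/9 + (⅑)/6 = 5/9 + (⅑)*(⅙) = 5/9 + 1/54 = 31/54 ≈ 0.57407)
(((8 - 6) + 9)*G)*(-36) = (((8 - 6) + 9)*(31/54))*(-36) = ((2 + 9)*(31/54))*(-36) = (11*(31/54))*(-36) = (341/54)*(-36) = -682/3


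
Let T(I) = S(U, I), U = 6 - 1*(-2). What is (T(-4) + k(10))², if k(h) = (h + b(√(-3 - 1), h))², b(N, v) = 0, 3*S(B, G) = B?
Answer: 94864/9 ≈ 10540.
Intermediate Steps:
U = 8 (U = 6 + 2 = 8)
S(B, G) = B/3
T(I) = 8/3 (T(I) = (⅓)*8 = 8/3)
k(h) = h² (k(h) = (h + 0)² = h²)
(T(-4) + k(10))² = (8/3 + 10²)² = (8/3 + 100)² = (308/3)² = 94864/9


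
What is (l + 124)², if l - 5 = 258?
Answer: 149769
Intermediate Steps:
l = 263 (l = 5 + 258 = 263)
(l + 124)² = (263 + 124)² = 387² = 149769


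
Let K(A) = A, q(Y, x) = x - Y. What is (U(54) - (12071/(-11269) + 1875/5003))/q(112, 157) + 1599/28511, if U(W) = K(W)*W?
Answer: 938480334495247/14466745497393 ≈ 64.872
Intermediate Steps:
U(W) = W**2 (U(W) = W*W = W**2)
(U(54) - (12071/(-11269) + 1875/5003))/q(112, 157) + 1599/28511 = (54**2 - (12071/(-11269) + 1875/5003))/(157 - 1*112) + 1599/28511 = (2916 - (12071*(-1/11269) + 1875*(1/5003)))/(157 - 112) + 1599*(1/28511) = (2916 - (-12071/11269 + 1875/5003))/45 + 1599/28511 = (2916 - 1*(-39261838/56378807))*(1/45) + 1599/28511 = (2916 + 39261838/56378807)*(1/45) + 1599/28511 = (164439863050/56378807)*(1/45) + 1599/28511 = 32887972610/507409263 + 1599/28511 = 938480334495247/14466745497393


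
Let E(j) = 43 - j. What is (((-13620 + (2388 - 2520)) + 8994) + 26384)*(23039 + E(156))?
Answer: 495797676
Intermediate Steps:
(((-13620 + (2388 - 2520)) + 8994) + 26384)*(23039 + E(156)) = (((-13620 + (2388 - 2520)) + 8994) + 26384)*(23039 + (43 - 1*156)) = (((-13620 - 132) + 8994) + 26384)*(23039 + (43 - 156)) = ((-13752 + 8994) + 26384)*(23039 - 113) = (-4758 + 26384)*22926 = 21626*22926 = 495797676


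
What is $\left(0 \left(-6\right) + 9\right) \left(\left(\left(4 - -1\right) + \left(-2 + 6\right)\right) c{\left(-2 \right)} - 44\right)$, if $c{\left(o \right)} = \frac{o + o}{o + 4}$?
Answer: $-558$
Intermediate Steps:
$c{\left(o \right)} = \frac{2 o}{4 + o}$
$\left(0 \left(-6\right) + 9\right) \left(\left(\left(4 - -1\right) + \left(-2 + 6\right)\right) c{\left(-2 \right)} - 44\right) = \left(0 \left(-6\right) + 9\right) \left(\left(\left(4 - -1\right) + \left(-2 + 6\right)\right) 2 \left(-2\right) \frac{1}{4 - 2} - 44\right) = \left(0 + 9\right) \left(\left(\left(4 + 1\right) + 4\right) 2 \left(-2\right) \frac{1}{2} - 44\right) = 9 \left(\left(5 + 4\right) 2 \left(-2\right) \frac{1}{2} - 44\right) = 9 \left(9 \left(-2\right) - 44\right) = 9 \left(-18 - 44\right) = 9 \left(-62\right) = -558$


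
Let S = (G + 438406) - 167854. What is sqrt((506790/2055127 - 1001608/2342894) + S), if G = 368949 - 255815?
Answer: 2*sqrt(555953381086265984705883920141)/2407472358769 ≈ 619.42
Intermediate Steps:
G = 113134
S = 383686 (S = (113134 + 438406) - 167854 = 551540 - 167854 = 383686)
sqrt((506790/2055127 - 1001608/2342894) + S) = sqrt((506790/2055127 - 1001608/2342894) + 383686) = sqrt((506790*(1/2055127) - 1001608*1/2342894) + 383686) = sqrt((506790/2055127 - 500804/1171447) + 383686) = sqrt(-435538196978/2407472358769 + 383686) = sqrt(923713003908445556/2407472358769) = 2*sqrt(555953381086265984705883920141)/2407472358769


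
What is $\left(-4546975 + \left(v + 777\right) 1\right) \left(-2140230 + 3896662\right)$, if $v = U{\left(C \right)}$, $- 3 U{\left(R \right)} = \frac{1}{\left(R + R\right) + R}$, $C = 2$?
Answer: $- \frac{71865789688040}{9} \approx -7.9851 \cdot 10^{12}$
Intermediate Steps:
$U{\left(R \right)} = - \frac{1}{9 R}$ ($U{\left(R \right)} = - \frac{1}{3 \left(\left(R + R\right) + R\right)} = - \frac{1}{3 \left(2 R + R\right)} = - \frac{1}{3 \cdot 3 R} = - \frac{\frac{1}{3} \frac{1}{R}}{3} = - \frac{1}{9 R}$)
$v = - \frac{1}{18}$ ($v = - \frac{1}{9 \cdot 2} = \left(- \frac{1}{9}\right) \frac{1}{2} = - \frac{1}{18} \approx -0.055556$)
$\left(-4546975 + \left(v + 777\right) 1\right) \left(-2140230 + 3896662\right) = \left(-4546975 + \left(- \frac{1}{18} + 777\right) 1\right) \left(-2140230 + 3896662\right) = \left(-4546975 + \frac{13985}{18} \cdot 1\right) 1756432 = \left(-4546975 + \frac{13985}{18}\right) 1756432 = \left(- \frac{81831565}{18}\right) 1756432 = - \frac{71865789688040}{9}$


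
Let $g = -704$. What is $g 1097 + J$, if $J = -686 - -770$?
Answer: $-772204$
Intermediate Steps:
$J = 84$ ($J = -686 + 770 = 84$)
$g 1097 + J = \left(-704\right) 1097 + 84 = -772288 + 84 = -772204$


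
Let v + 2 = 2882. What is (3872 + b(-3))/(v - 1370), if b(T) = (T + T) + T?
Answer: 3863/1510 ≈ 2.5583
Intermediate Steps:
v = 2880 (v = -2 + 2882 = 2880)
b(T) = 3*T (b(T) = 2*T + T = 3*T)
(3872 + b(-3))/(v - 1370) = (3872 + 3*(-3))/(2880 - 1370) = (3872 - 9)/1510 = 3863*(1/1510) = 3863/1510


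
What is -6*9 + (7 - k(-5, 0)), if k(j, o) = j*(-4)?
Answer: -67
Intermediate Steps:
k(j, o) = -4*j
-6*9 + (7 - k(-5, 0)) = -6*9 + (7 - (-4)*(-5)) = -54 + (7 - 1*20) = -54 + (7 - 20) = -54 - 13 = -67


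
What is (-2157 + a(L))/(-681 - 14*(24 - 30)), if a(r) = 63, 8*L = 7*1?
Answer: 698/199 ≈ 3.5075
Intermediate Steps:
L = 7/8 (L = (7*1)/8 = (⅛)*7 = 7/8 ≈ 0.87500)
(-2157 + a(L))/(-681 - 14*(24 - 30)) = (-2157 + 63)/(-681 - 14*(24 - 30)) = -2094/(-681 - 14*(-6)) = -2094/(-681 + 84) = -2094/(-597) = -2094*(-1/597) = 698/199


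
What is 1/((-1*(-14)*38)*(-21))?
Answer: -1/11172 ≈ -8.9510e-5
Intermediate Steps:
1/((-1*(-14)*38)*(-21)) = 1/((14*38)*(-21)) = 1/(532*(-21)) = 1/(-11172) = -1/11172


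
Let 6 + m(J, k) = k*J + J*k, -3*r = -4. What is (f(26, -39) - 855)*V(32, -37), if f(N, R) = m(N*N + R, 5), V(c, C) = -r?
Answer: -22036/3 ≈ -7345.3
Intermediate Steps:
r = 4/3 (r = -⅓*(-4) = 4/3 ≈ 1.3333)
V(c, C) = -4/3 (V(c, C) = -1*4/3 = -4/3)
m(J, k) = -6 + 2*J*k (m(J, k) = -6 + (k*J + J*k) = -6 + (J*k + J*k) = -6 + 2*J*k)
f(N, R) = -6 + 10*R + 10*N² (f(N, R) = -6 + 2*(N*N + R)*5 = -6 + 2*(N² + R)*5 = -6 + 2*(R + N²)*5 = -6 + (10*R + 10*N²) = -6 + 10*R + 10*N²)
(f(26, -39) - 855)*V(32, -37) = ((-6 + 10*(-39) + 10*26²) - 855)*(-4/3) = ((-6 - 390 + 10*676) - 855)*(-4/3) = ((-6 - 390 + 6760) - 855)*(-4/3) = (6364 - 855)*(-4/3) = 5509*(-4/3) = -22036/3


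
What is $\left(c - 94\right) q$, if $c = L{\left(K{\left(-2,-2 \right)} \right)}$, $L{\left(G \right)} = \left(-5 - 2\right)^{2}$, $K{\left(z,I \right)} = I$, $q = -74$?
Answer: $3330$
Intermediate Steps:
$L{\left(G \right)} = 49$ ($L{\left(G \right)} = \left(-7\right)^{2} = 49$)
$c = 49$
$\left(c - 94\right) q = \left(49 - 94\right) \left(-74\right) = \left(-45\right) \left(-74\right) = 3330$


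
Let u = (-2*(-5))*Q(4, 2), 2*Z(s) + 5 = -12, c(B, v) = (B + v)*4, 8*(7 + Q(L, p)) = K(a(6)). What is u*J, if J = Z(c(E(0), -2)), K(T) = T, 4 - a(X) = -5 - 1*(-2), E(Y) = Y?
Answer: 4165/8 ≈ 520.63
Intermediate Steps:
a(X) = 7 (a(X) = 4 - (-5 - 1*(-2)) = 4 - (-5 + 2) = 4 - 1*(-3) = 4 + 3 = 7)
Q(L, p) = -49/8 (Q(L, p) = -7 + (⅛)*7 = -7 + 7/8 = -49/8)
c(B, v) = 4*B + 4*v
Z(s) = -17/2 (Z(s) = -5/2 + (½)*(-12) = -5/2 - 6 = -17/2)
J = -17/2 ≈ -8.5000
u = -245/4 (u = -2*(-5)*(-49/8) = 10*(-49/8) = -245/4 ≈ -61.250)
u*J = -245/4*(-17/2) = 4165/8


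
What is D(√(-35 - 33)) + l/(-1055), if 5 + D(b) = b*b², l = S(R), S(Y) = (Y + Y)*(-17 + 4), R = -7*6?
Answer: -6367/1055 - 136*I*√17 ≈ -6.0351 - 560.74*I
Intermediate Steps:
R = -42
S(Y) = -26*Y (S(Y) = (2*Y)*(-13) = -26*Y)
l = 1092 (l = -26*(-42) = 1092)
D(b) = -5 + b³ (D(b) = -5 + b*b² = -5 + b³)
D(√(-35 - 33)) + l/(-1055) = (-5 + (√(-35 - 33))³) + 1092/(-1055) = (-5 + (√(-68))³) + 1092*(-1/1055) = (-5 + (2*I*√17)³) - 1092/1055 = (-5 - 136*I*√17) - 1092/1055 = -6367/1055 - 136*I*√17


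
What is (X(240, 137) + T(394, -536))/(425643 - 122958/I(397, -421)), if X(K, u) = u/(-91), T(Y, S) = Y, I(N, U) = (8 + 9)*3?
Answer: 607189/654739995 ≈ 0.00092737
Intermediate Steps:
I(N, U) = 51 (I(N, U) = 17*3 = 51)
X(K, u) = -u/91 (X(K, u) = u*(-1/91) = -u/91)
(X(240, 137) + T(394, -536))/(425643 - 122958/I(397, -421)) = (-1/91*137 + 394)/(425643 - 122958/51) = (-137/91 + 394)/(425643 - 122958*1/51) = 35717/(91*(425643 - 40986/17)) = 35717/(91*(7194945/17)) = (35717/91)*(17/7194945) = 607189/654739995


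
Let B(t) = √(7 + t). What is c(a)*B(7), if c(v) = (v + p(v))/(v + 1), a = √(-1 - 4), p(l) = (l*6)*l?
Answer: (√70 + 30*I*√14)/(√5 - I) ≈ -15.59 + 43.227*I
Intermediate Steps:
p(l) = 6*l² (p(l) = (6*l)*l = 6*l²)
a = I*√5 (a = √(-5) = I*√5 ≈ 2.2361*I)
c(v) = (v + 6*v²)/(1 + v) (c(v) = (v + 6*v²)/(v + 1) = (v + 6*v²)/(1 + v))
c(a)*B(7) = ((I*√5)*(1 + 6*(I*√5))/(1 + I*√5))*√(7 + 7) = ((I*√5)*(1 + 6*I*√5)/(1 + I*√5))*√14 = (I*√5*(1 + 6*I*√5)/(1 + I*√5))*√14 = I*√70*(1 + 6*I*√5)/(1 + I*√5)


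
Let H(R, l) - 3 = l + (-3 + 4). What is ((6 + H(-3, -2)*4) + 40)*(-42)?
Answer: -2268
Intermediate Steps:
H(R, l) = 4 + l (H(R, l) = 3 + (l + (-3 + 4)) = 3 + (l + 1) = 3 + (1 + l) = 4 + l)
((6 + H(-3, -2)*4) + 40)*(-42) = ((6 + (4 - 2)*4) + 40)*(-42) = ((6 + 2*4) + 40)*(-42) = ((6 + 8) + 40)*(-42) = (14 + 40)*(-42) = 54*(-42) = -2268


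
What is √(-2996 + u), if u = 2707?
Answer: 17*I ≈ 17.0*I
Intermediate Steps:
√(-2996 + u) = √(-2996 + 2707) = √(-289) = 17*I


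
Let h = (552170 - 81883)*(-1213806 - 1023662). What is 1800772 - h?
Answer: 1052253914088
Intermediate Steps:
h = -1052252113316 (h = 470287*(-2237468) = -1052252113316)
1800772 - h = 1800772 - 1*(-1052252113316) = 1800772 + 1052252113316 = 1052253914088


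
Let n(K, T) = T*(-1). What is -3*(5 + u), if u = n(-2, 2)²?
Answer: -27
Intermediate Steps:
n(K, T) = -T
u = 4 (u = (-1*2)² = (-2)² = 4)
-3*(5 + u) = -3*(5 + 4) = -3*9 = -27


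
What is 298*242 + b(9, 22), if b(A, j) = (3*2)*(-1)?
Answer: 72110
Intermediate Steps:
b(A, j) = -6 (b(A, j) = 6*(-1) = -6)
298*242 + b(9, 22) = 298*242 - 6 = 72116 - 6 = 72110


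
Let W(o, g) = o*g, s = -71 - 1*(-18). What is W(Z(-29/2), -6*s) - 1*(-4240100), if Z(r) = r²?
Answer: 8613919/2 ≈ 4.3070e+6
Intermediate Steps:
s = -53 (s = -71 + 18 = -53)
W(o, g) = g*o
W(Z(-29/2), -6*s) - 1*(-4240100) = (-6*(-53))*(-29/2)² - 1*(-4240100) = 318*(-29*½)² + 4240100 = 318*(-29/2)² + 4240100 = 318*(841/4) + 4240100 = 133719/2 + 4240100 = 8613919/2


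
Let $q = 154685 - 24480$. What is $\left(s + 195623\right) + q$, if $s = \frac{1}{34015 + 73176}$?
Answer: $\frac{34925829149}{107191} \approx 3.2583 \cdot 10^{5}$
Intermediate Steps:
$q = 130205$
$s = \frac{1}{107191} \approx 9.3291 \cdot 10^{-6}$
$\left(s + 195623\right) + q = \left(\frac{1}{107191} + 195623\right) + 130205 = \frac{20969024994}{107191} + 130205 = \frac{34925829149}{107191}$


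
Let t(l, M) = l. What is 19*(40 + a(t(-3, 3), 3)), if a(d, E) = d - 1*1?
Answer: 684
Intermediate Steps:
a(d, E) = -1 + d (a(d, E) = d - 1 = -1 + d)
19*(40 + a(t(-3, 3), 3)) = 19*(40 + (-1 - 3)) = 19*(40 - 4) = 19*36 = 684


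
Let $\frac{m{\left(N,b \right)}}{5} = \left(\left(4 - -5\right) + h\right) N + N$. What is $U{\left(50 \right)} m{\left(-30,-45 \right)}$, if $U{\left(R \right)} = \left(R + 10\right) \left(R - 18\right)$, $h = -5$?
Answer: $-1440000$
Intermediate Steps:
$U{\left(R \right)} = \left(-18 + R\right) \left(10 + R\right)$ ($U{\left(R \right)} = \left(10 + R\right) \left(-18 + R\right) = \left(-18 + R\right) \left(10 + R\right)$)
$m{\left(N,b \right)} = 25 N$ ($m{\left(N,b \right)} = 5 \left(\left(\left(4 - -5\right) - 5\right) N + N\right) = 5 \left(\left(\left(4 + 5\right) - 5\right) N + N\right) = 5 \left(\left(9 - 5\right) N + N\right) = 5 \left(4 N + N\right) = 5 \cdot 5 N = 25 N$)
$U{\left(50 \right)} m{\left(-30,-45 \right)} = \left(-180 + 50^{2} - 400\right) 25 \left(-30\right) = \left(-180 + 2500 - 400\right) \left(-750\right) = 1920 \left(-750\right) = -1440000$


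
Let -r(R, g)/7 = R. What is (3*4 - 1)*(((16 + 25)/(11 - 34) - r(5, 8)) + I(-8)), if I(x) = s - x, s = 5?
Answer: 11693/23 ≈ 508.39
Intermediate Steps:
r(R, g) = -7*R
I(x) = 5 - x
(3*4 - 1)*(((16 + 25)/(11 - 34) - r(5, 8)) + I(-8)) = (3*4 - 1)*(((16 + 25)/(11 - 34) - (-7)*5) + (5 - 1*(-8))) = (12 - 1)*((41/(-23) - 1*(-35)) + (5 + 8)) = 11*((41*(-1/23) + 35) + 13) = 11*((-41/23 + 35) + 13) = 11*(764/23 + 13) = 11*(1063/23) = 11693/23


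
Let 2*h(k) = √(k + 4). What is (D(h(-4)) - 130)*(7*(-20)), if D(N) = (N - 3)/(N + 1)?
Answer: 18620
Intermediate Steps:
h(k) = √(4 + k)/2 (h(k) = √(k + 4)/2 = √(4 + k)/2)
D(N) = (-3 + N)/(1 + N)
(D(h(-4)) - 130)*(7*(-20)) = ((-3 + √(4 - 4)/2)/(1 + √(4 - 4)/2) - 130)*(7*(-20)) = ((-3 + √0/2)/(1 + √0/2) - 130)*(-140) = ((-3 + (½)*0)/(1 + (½)*0) - 130)*(-140) = ((-3 + 0)/(1 + 0) - 130)*(-140) = (-3/1 - 130)*(-140) = (1*(-3) - 130)*(-140) = (-3 - 130)*(-140) = -133*(-140) = 18620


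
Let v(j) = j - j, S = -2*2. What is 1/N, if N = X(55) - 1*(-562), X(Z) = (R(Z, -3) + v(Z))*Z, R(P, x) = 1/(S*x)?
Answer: 12/6799 ≈ 0.0017650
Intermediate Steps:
S = -4
R(P, x) = -1/(4*x) (R(P, x) = 1/(-4*x) = -1/(4*x))
v(j) = 0
X(Z) = Z/12 (X(Z) = (-¼/(-3) + 0)*Z = (-¼*(-⅓) + 0)*Z = (1/12 + 0)*Z = Z/12)
N = 6799/12 (N = (1/12)*55 - 1*(-562) = 55/12 + 562 = 6799/12 ≈ 566.58)
1/N = 1/(6799/12) = 12/6799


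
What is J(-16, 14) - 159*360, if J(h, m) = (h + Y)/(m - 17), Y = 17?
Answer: -171721/3 ≈ -57240.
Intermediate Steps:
J(h, m) = (17 + h)/(-17 + m) (J(h, m) = (h + 17)/(m - 17) = (17 + h)/(-17 + m))
J(-16, 14) - 159*360 = (17 - 16)/(-17 + 14) - 159*360 = 1/(-3) - 57240 = -⅓*1 - 57240 = -⅓ - 57240 = -171721/3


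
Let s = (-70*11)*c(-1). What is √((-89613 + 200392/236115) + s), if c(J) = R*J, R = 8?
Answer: I*√57438048209245/26235 ≈ 288.88*I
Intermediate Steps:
c(J) = 8*J
s = 6160 (s = (-70*11)*(8*(-1)) = -770*(-8) = 6160)
√((-89613 + 200392/236115) + s) = √((-89613 + 200392/236115) + 6160) = √(-21158773103/236115 + 6160) = √(-19704304703/236115) = I*√57438048209245/26235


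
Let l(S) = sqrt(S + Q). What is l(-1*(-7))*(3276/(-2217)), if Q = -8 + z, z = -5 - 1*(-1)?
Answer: -1092*I*sqrt(5)/739 ≈ -3.3042*I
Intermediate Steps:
z = -4 (z = -5 + 1 = -4)
Q = -12 (Q = -8 - 4 = -12)
l(S) = sqrt(-12 + S) (l(S) = sqrt(S - 12) = sqrt(-12 + S))
l(-1*(-7))*(3276/(-2217)) = sqrt(-12 - 1*(-7))*(3276/(-2217)) = sqrt(-12 + 7)*(3276*(-1/2217)) = sqrt(-5)*(-1092/739) = (I*sqrt(5))*(-1092/739) = -1092*I*sqrt(5)/739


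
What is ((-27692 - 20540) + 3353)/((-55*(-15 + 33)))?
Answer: 44879/990 ≈ 45.332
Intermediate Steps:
((-27692 - 20540) + 3353)/((-55*(-15 + 33))) = (-48232 + 3353)/((-55*18)) = -44879/(-990) = -44879*(-1/990) = 44879/990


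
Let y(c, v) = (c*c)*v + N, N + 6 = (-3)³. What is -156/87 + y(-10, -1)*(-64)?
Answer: 246796/29 ≈ 8510.2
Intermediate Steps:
N = -33 (N = -6 + (-3)³ = -6 - 27 = -33)
y(c, v) = -33 + v*c² (y(c, v) = (c*c)*v - 33 = c²*v - 33 = v*c² - 33 = -33 + v*c²)
-156/87 + y(-10, -1)*(-64) = -156/87 + (-33 - 1*(-10)²)*(-64) = -156*1/87 + (-33 - 1*100)*(-64) = -52/29 + (-33 - 100)*(-64) = -52/29 - 133*(-64) = -52/29 + 8512 = 246796/29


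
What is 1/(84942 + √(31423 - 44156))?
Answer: 84942/7215156097 - I*√12733/7215156097 ≈ 1.1773e-5 - 1.5639e-8*I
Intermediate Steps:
1/(84942 + √(31423 - 44156)) = 1/(84942 + √(-12733)) = 1/(84942 + I*√12733)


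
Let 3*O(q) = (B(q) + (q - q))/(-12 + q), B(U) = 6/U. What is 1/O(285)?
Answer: 77805/2 ≈ 38903.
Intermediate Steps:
O(q) = 2/(q*(-12 + q)) (O(q) = ((6/q + (q - q))/(-12 + q))/3 = ((6/q + 0)/(-12 + q))/3 = ((6/q)/(-12 + q))/3 = (6/(q*(-12 + q)))/3 = 2/(q*(-12 + q)))
1/O(285) = 1/(2/(285*(-12 + 285))) = 1/(2*(1/285)/273) = 1/(2*(1/285)*(1/273)) = 1/(2/77805) = 77805/2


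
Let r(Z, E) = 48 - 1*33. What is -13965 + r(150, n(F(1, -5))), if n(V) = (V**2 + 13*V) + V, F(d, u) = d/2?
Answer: -13950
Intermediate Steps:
F(d, u) = d/2 (F(d, u) = d*(1/2) = d/2)
n(V) = V**2 + 14*V
r(Z, E) = 15 (r(Z, E) = 48 - 33 = 15)
-13965 + r(150, n(F(1, -5))) = -13965 + 15 = -13950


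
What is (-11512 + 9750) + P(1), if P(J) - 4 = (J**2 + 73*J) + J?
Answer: -1683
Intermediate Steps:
P(J) = 4 + J**2 + 74*J (P(J) = 4 + ((J**2 + 73*J) + J) = 4 + (J**2 + 74*J) = 4 + J**2 + 74*J)
(-11512 + 9750) + P(1) = (-11512 + 9750) + (4 + 1**2 + 74*1) = -1762 + (4 + 1 + 74) = -1762 + 79 = -1683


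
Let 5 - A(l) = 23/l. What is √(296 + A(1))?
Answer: √278 ≈ 16.673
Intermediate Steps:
A(l) = 5 - 23/l
√(296 + A(1)) = √(296 + (5 - 23/1)) = √(296 + (5 - 23*1)) = √(296 + (5 - 23)) = √(296 - 18) = √278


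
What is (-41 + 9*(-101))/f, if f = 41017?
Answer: -950/41017 ≈ -0.023161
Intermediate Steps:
(-41 + 9*(-101))/f = (-41 + 9*(-101))/41017 = (-41 - 909)*(1/41017) = -950*1/41017 = -950/41017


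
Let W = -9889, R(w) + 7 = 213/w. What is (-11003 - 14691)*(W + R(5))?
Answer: 1265866298/5 ≈ 2.5317e+8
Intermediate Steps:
R(w) = -7 + 213/w
(-11003 - 14691)*(W + R(5)) = (-11003 - 14691)*(-9889 + (-7 + 213/5)) = -25694*(-9889 + (-7 + 213*(1/5))) = -25694*(-9889 + (-7 + 213/5)) = -25694*(-9889 + 178/5) = -25694*(-49267/5) = 1265866298/5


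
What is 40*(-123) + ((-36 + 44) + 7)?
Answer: -4905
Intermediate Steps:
40*(-123) + ((-36 + 44) + 7) = -4920 + (8 + 7) = -4920 + 15 = -4905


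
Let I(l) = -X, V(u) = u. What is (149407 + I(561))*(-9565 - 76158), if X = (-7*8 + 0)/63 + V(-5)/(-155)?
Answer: -3573345424616/279 ≈ -1.2808e+10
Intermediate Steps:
X = -239/279 (X = (-7*8 + 0)/63 - 5/(-155) = (-56 + 0)*(1/63) - 5*(-1/155) = -56*1/63 + 1/31 = -8/9 + 1/31 = -239/279 ≈ -0.85663)
I(l) = 239/279 (I(l) = -1*(-239/279) = 239/279)
(149407 + I(561))*(-9565 - 76158) = (149407 + 239/279)*(-9565 - 76158) = (41684792/279)*(-85723) = -3573345424616/279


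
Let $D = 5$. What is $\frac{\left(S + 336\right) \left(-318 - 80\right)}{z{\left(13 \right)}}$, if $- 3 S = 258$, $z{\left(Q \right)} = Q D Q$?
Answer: $- \frac{19900}{169} \approx -117.75$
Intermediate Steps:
$z{\left(Q \right)} = 5 Q^{2}$ ($z{\left(Q \right)} = Q 5 Q = 5 Q Q = 5 Q^{2}$)
$S = -86$ ($S = \left(- \frac{1}{3}\right) 258 = -86$)
$\frac{\left(S + 336\right) \left(-318 - 80\right)}{z{\left(13 \right)}} = \frac{\left(-86 + 336\right) \left(-318 - 80\right)}{5 \cdot 13^{2}} = \frac{250 \left(-398\right)}{5 \cdot 169} = - \frac{99500}{845} = \left(-99500\right) \frac{1}{845} = - \frac{19900}{169}$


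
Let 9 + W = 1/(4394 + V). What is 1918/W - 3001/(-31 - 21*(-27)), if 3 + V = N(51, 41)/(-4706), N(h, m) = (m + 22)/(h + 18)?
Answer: -501439819775871/2292659114920 ≈ -218.72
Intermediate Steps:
N(h, m) = (22 + m)/(18 + h)
V = -324735/108238 (V = -3 + ((22 + 41)/(18 + 51))/(-4706) = -3 + (63/69)*(-1/4706) = -3 + ((1/69)*63)*(-1/4706) = -3 + (21/23)*(-1/4706) = -3 - 21/108238 = -324735/108238 ≈ -3.0002)
W = -4277349095/475273037 (W = -9 + 1/(4394 - 324735/108238) = -9 + 1/(475273037/108238) = -9 + 108238/475273037 = -4277349095/475273037 ≈ -8.9998)
1918/W - 3001/(-31 - 21*(-27)) = 1918/(-4277349095/475273037) - 3001/(-31 - 21*(-27)) = 1918*(-475273037/4277349095) - 3001/(-31 + 567) = -911573684966/4277349095 - 3001/536 = -501439819775871/2292659114920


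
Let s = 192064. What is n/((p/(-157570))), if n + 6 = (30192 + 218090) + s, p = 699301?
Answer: -69384373800/699301 ≈ -99220.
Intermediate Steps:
n = 440340 (n = -6 + ((30192 + 218090) + 192064) = -6 + (248282 + 192064) = -6 + 440346 = 440340)
n/((p/(-157570))) = 440340/((699301/(-157570))) = 440340/((699301*(-1/157570))) = 440340/(-699301/157570) = 440340*(-157570/699301) = -69384373800/699301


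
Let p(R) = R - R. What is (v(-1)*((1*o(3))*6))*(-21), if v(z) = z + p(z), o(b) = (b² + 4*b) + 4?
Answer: 3150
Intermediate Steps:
o(b) = 4 + b² + 4*b
p(R) = 0
v(z) = z (v(z) = z + 0 = z)
(v(-1)*((1*o(3))*6))*(-21) = -1*(4 + 3² + 4*3)*6*(-21) = -1*(4 + 9 + 12)*6*(-21) = -1*25*6*(-21) = -25*6*(-21) = -1*150*(-21) = -150*(-21) = 3150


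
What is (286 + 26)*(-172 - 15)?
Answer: -58344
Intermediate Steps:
(286 + 26)*(-172 - 15) = 312*(-187) = -58344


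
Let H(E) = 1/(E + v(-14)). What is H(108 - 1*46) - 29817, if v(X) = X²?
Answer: -7692785/258 ≈ -29817.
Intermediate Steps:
H(E) = 1/(196 + E) (H(E) = 1/(E + (-14)²) = 1/(E + 196) = 1/(196 + E))
H(108 - 1*46) - 29817 = 1/(196 + (108 - 1*46)) - 29817 = 1/(196 + (108 - 46)) - 29817 = 1/(196 + 62) - 29817 = 1/258 - 29817 = -7692785/258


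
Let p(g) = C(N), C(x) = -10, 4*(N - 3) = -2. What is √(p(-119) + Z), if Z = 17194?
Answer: 4*√1074 ≈ 131.09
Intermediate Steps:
N = 5/2 (N = 3 + (¼)*(-2) = 3 - ½ = 5/2 ≈ 2.5000)
p(g) = -10
√(p(-119) + Z) = √(-10 + 17194) = √17184 = 4*√1074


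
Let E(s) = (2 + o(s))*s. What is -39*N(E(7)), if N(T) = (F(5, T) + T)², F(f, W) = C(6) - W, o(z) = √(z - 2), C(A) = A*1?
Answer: -1404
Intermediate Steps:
C(A) = A
o(z) = √(-2 + z)
F(f, W) = 6 - W
E(s) = s*(2 + √(-2 + s)) (E(s) = (2 + √(-2 + s))*s = s*(2 + √(-2 + s)))
N(T) = 36 (N(T) = ((6 - T) + T)² = 6² = 36)
-39*N(E(7)) = -39*36 = -1404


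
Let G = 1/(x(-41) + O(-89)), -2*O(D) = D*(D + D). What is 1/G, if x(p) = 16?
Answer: -7905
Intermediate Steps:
O(D) = -D² (O(D) = -D*(D + D)/2 = -D*2*D/2 = -D²)
G = -1/7905 (G = 1/(16 - 1*(-89)²) = 1/(16 - 1*7921) = 1/(16 - 7921) = 1/(-7905) = -1/7905 ≈ -0.00012650)
1/G = 1/(-1/7905) = -7905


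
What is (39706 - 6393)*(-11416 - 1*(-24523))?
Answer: 436633491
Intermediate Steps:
(39706 - 6393)*(-11416 - 1*(-24523)) = 33313*(-11416 + 24523) = 33313*13107 = 436633491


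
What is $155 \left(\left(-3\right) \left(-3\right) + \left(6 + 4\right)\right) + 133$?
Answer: $3078$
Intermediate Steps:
$155 \left(\left(-3\right) \left(-3\right) + \left(6 + 4\right)\right) + 133 = 155 \left(9 + 10\right) + 133 = 155 \cdot 19 + 133 = 2945 + 133 = 3078$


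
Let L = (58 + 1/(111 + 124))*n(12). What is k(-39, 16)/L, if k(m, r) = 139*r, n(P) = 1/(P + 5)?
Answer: 8884880/13631 ≈ 651.81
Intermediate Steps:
n(P) = 1/(5 + P)
L = 13631/3995 (L = (58 + 1/(111 + 124))/(5 + 12) = (58 + 1/235)/17 = (58 + 1/235)*(1/17) = (13631/235)*(1/17) = 13631/3995 ≈ 3.4120)
k(-39, 16)/L = (139*16)/(13631/3995) = 2224*(3995/13631) = 8884880/13631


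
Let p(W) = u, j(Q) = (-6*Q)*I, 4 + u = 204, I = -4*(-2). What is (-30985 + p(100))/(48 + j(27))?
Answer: 30785/1248 ≈ 24.667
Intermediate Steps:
I = 8
u = 200 (u = -4 + 204 = 200)
j(Q) = -48*Q (j(Q) = -6*Q*8 = -48*Q)
p(W) = 200
(-30985 + p(100))/(48 + j(27)) = (-30985 + 200)/(48 - 48*27) = -30785/(48 - 1296) = -30785/(-1248) = -30785*(-1/1248) = 30785/1248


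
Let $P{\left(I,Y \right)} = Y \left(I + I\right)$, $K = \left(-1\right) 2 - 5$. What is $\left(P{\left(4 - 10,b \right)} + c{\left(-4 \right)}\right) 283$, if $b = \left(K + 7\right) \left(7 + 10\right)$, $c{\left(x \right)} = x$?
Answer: $-1132$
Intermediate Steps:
$K = -7$ ($K = -2 - 5 = -7$)
$b = 0$ ($b = \left(-7 + 7\right) \left(7 + 10\right) = 0 \cdot 17 = 0$)
$P{\left(I,Y \right)} = 2 I Y$ ($P{\left(I,Y \right)} = Y 2 I = 2 I Y$)
$\left(P{\left(4 - 10,b \right)} + c{\left(-4 \right)}\right) 283 = \left(2 \left(4 - 10\right) 0 - 4\right) 283 = \left(2 \left(-6\right) 0 - 4\right) 283 = \left(0 - 4\right) 283 = \left(-4\right) 283 = -1132$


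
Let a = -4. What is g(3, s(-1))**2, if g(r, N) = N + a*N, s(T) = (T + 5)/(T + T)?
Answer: 36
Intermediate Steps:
s(T) = (5 + T)/(2*T) (s(T) = (5 + T)/((2*T)) = (5 + T)*(1/(2*T)) = (5 + T)/(2*T))
g(r, N) = -3*N (g(r, N) = N - 4*N = -3*N)
g(3, s(-1))**2 = (-3*(5 - 1)/(2*(-1)))**2 = (-3*(-1)*4/2)**2 = (-3*(-2))**2 = 6**2 = 36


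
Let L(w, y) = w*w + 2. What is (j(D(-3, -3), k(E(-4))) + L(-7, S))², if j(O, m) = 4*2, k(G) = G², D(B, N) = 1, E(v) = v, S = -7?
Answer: 3481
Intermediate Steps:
L(w, y) = 2 + w² (L(w, y) = w² + 2 = 2 + w²)
j(O, m) = 8
(j(D(-3, -3), k(E(-4))) + L(-7, S))² = (8 + (2 + (-7)²))² = (8 + (2 + 49))² = (8 + 51)² = 59² = 3481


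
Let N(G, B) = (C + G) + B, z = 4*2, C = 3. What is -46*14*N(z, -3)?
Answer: -5152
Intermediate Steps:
z = 8
N(G, B) = 3 + B + G (N(G, B) = (3 + G) + B = 3 + B + G)
-46*14*N(z, -3) = -46*14*(3 - 3 + 8) = -644*8 = -1*5152 = -5152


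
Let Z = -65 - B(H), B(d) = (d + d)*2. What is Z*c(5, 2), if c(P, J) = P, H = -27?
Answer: 215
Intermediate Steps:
B(d) = 4*d (B(d) = (2*d)*2 = 4*d)
Z = 43 (Z = -65 - 4*(-27) = -65 - 1*(-108) = -65 + 108 = 43)
Z*c(5, 2) = 43*5 = 215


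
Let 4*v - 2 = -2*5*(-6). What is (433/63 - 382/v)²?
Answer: 1204714681/3814209 ≈ 315.85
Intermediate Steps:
v = 31/2 (v = ½ + (-2*5*(-6))/4 = ½ + (-10*(-6))/4 = ½ + (¼)*60 = ½ + 15 = 31/2 ≈ 15.500)
(433/63 - 382/v)² = (433/63 - 382/31/2)² = (433*(1/63) - 382*2/31)² = (433/63 - 764/31)² = (-34709/1953)² = 1204714681/3814209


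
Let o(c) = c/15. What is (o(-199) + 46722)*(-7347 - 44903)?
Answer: -7321593950/3 ≈ -2.4405e+9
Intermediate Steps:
o(c) = c/15 (o(c) = c*(1/15) = c/15)
(o(-199) + 46722)*(-7347 - 44903) = ((1/15)*(-199) + 46722)*(-7347 - 44903) = (-199/15 + 46722)*(-52250) = (700631/15)*(-52250) = -7321593950/3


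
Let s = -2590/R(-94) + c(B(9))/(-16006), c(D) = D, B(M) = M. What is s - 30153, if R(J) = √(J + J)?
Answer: -482628927/16006 + 1295*I*√47/47 ≈ -30153.0 + 188.9*I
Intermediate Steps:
R(J) = √2*√J (R(J) = √(2*J) = √2*√J)
s = -9/16006 + 1295*I*√47/47 (s = -2590*(-I*√47/94) + 9/(-16006) = -2590*(-I*√47/94) + 9*(-1/16006) = -2590*(-I*√47/94) - 9/16006 = -(-1295)*I*√47/47 - 9/16006 = 1295*I*√47/47 - 9/16006 = -9/16006 + 1295*I*√47/47 ≈ -0.00056229 + 188.9*I)
s - 30153 = (-9/16006 + 1295*I*√47/47) - 30153 = -482628927/16006 + 1295*I*√47/47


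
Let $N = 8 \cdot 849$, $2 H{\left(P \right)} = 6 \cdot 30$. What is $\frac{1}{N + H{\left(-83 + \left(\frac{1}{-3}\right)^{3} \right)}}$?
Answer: $\frac{1}{6882} \approx 0.00014531$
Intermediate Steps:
$H{\left(P \right)} = 90$ ($H{\left(P \right)} = \frac{6 \cdot 30}{2} = \frac{1}{2} \cdot 180 = 90$)
$N = 6792$
$\frac{1}{N + H{\left(-83 + \left(\frac{1}{-3}\right)^{3} \right)}} = \frac{1}{6792 + 90} = \frac{1}{6882}$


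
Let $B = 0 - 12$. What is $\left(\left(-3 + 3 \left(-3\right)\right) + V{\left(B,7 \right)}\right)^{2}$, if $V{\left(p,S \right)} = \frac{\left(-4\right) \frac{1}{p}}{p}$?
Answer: $\frac{187489}{1296} \approx 144.67$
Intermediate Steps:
$B = -12$ ($B = 0 - 12 = -12$)
$V{\left(p,S \right)} = - \frac{4}{p^{2}}$
$\left(\left(-3 + 3 \left(-3\right)\right) + V{\left(B,7 \right)}\right)^{2} = \left(\left(-3 + 3 \left(-3\right)\right) - \frac{4}{144}\right)^{2} = \left(\left(-3 - 9\right) - \frac{1}{36}\right)^{2} = \left(-12 - \frac{1}{36}\right)^{2} = \left(- \frac{433}{36}\right)^{2} = \frac{187489}{1296}$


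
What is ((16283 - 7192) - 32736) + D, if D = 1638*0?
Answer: -23645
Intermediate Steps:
D = 0
((16283 - 7192) - 32736) + D = ((16283 - 7192) - 32736) + 0 = (9091 - 32736) + 0 = -23645 + 0 = -23645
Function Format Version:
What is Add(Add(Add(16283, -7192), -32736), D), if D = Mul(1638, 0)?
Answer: -23645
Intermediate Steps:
D = 0
Add(Add(Add(16283, -7192), -32736), D) = Add(Add(Add(16283, -7192), -32736), 0) = Add(Add(9091, -32736), 0) = Add(-23645, 0) = -23645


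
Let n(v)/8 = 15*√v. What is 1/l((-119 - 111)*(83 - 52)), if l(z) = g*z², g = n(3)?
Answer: √3/18301284000 ≈ 9.4641e-11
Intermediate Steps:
n(v) = 120*√v (n(v) = 8*(15*√v) = 120*√v)
g = 120*√3 ≈ 207.85
l(z) = 120*√3*z² (l(z) = (120*√3)*z² = 120*√3*z²)
1/l((-119 - 111)*(83 - 52)) = 1/(120*√3*((-119 - 111)*(83 - 52))²) = 1/(120*√3*(-230*31)²) = 1/(120*√3*(-7130)²) = 1/(120*√3*50836900) = 1/(6100428000*√3) = √3/18301284000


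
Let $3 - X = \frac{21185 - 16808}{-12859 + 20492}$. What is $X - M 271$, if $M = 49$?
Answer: $- \frac{101340085}{7633} \approx -13277.0$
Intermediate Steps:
$X = \frac{18522}{7633}$ ($X = 3 - \frac{21185 - 16808}{-12859 + 20492} = 3 - \frac{4377}{7633} = \frac{18522}{7633} \approx 2.4266$)
$X - M 271 = \frac{18522}{7633} - 49 \cdot 271 = \frac{18522}{7633} - 13279 = - \frac{101340085}{7633}$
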